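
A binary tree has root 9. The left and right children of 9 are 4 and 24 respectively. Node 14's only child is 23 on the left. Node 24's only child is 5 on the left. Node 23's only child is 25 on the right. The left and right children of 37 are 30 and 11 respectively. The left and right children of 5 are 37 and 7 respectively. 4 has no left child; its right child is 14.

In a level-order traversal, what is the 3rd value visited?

Level-order visits nodes level by level from the root, left to right within each level.
Level 0: 9
Level 1: 4, 24
Level 2: 14, 5
Level 3: 23, 37, 7
Level 4: 25, 30, 11
Full level-order sequence: 9, 4, 24, 14, 5, 23, 37, 7, 25, 30, 11.

24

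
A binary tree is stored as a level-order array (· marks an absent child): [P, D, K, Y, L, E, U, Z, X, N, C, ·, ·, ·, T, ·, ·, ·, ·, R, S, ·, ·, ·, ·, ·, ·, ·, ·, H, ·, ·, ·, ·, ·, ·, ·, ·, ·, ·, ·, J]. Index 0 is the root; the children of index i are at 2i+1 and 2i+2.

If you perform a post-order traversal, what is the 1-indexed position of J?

Post-order visits the left subtree, then the right subtree, then the node.
At P: go left to D.
  At D: go left to Y.
    At Y: go left to Z.
      Z is a leaf — visit Z.
    At Y: go right to X.
      X is a leaf — visit X.
    Visit Y.
  At D: go right to L.
    At L: go left to N.
      At N: go left to R.
        R is a leaf — visit R.
      At N: go right to S.
        At S: go left to J.
          J is a leaf — visit J.
        At S: no right child.
        Visit S.
      Visit N.
    At L: go right to C.
      C is a leaf — visit C.
    Visit L.
  Visit D.
At P: go right to K.
  At K: go left to E.
    E is a leaf — visit E.
  At K: go right to U.
    At U: no left child.
    At U: go right to T.
      At T: go left to H.
        H is a leaf — visit H.
      At T: no right child.
      Visit T.
    Visit U.
  Visit K.
Visit P.
Full post-order sequence: Z, X, Y, R, J, S, N, C, L, D, E, H, T, U, K, P.

5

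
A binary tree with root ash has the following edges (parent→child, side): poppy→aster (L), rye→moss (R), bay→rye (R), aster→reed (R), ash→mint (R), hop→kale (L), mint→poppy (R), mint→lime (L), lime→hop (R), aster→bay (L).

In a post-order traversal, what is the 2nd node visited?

hop

Post-order visits the left subtree, then the right subtree, then the node.
At ash: no left child.
At ash: go right to mint.
  At mint: go left to lime.
    At lime: no left child.
    At lime: go right to hop.
      At hop: go left to kale.
        kale is a leaf — visit kale.
      At hop: no right child.
      Visit hop.
    Visit lime.
  At mint: go right to poppy.
    At poppy: go left to aster.
      At aster: go left to bay.
        At bay: no left child.
        At bay: go right to rye.
          At rye: no left child.
          At rye: go right to moss.
            moss is a leaf — visit moss.
          Visit rye.
        Visit bay.
      At aster: go right to reed.
        reed is a leaf — visit reed.
      Visit aster.
    At poppy: no right child.
    Visit poppy.
  Visit mint.
Visit ash.
Full post-order sequence: kale, hop, lime, moss, rye, bay, reed, aster, poppy, mint, ash.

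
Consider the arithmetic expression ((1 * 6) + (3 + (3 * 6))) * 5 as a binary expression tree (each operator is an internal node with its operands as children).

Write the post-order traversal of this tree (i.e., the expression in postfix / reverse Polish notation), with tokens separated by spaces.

1 6 * 3 3 6 * + + 5 *

Post-order on an expression tree gives postfix notation: for each operator, emit left operand, right operand, then the operator.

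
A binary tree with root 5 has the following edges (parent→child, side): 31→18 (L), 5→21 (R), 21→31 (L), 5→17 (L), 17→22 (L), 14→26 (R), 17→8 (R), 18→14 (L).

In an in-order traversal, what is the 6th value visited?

In-order visits the left subtree, then the node, then the right subtree.
At 5: go left to 17.
  At 17: go left to 22.
    22 is a leaf — visit 22.
  Visit 17.
  At 17: go right to 8.
    8 is a leaf — visit 8.
Visit 5.
At 5: go right to 21.
  At 21: go left to 31.
    At 31: go left to 18.
      At 18: go left to 14.
        At 14: no left child.
        Visit 14.
        At 14: go right to 26.
          26 is a leaf — visit 26.
      Visit 18.
      At 18: no right child.
    Visit 31.
    At 31: no right child.
  Visit 21.
  At 21: no right child.
Full in-order sequence: 22, 17, 8, 5, 14, 26, 18, 31, 21.

26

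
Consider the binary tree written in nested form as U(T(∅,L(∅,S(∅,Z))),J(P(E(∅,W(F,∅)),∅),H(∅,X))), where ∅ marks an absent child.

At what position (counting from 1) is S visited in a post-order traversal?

2

Post-order visits the left subtree, then the right subtree, then the node.
At U: go left to T.
  At T: no left child.
  At T: go right to L.
    At L: no left child.
    At L: go right to S.
      At S: no left child.
      At S: go right to Z.
        Z is a leaf — visit Z.
      Visit S.
    Visit L.
  Visit T.
At U: go right to J.
  At J: go left to P.
    At P: go left to E.
      At E: no left child.
      At E: go right to W.
        At W: go left to F.
          F is a leaf — visit F.
        At W: no right child.
        Visit W.
      Visit E.
    At P: no right child.
    Visit P.
  At J: go right to H.
    At H: no left child.
    At H: go right to X.
      X is a leaf — visit X.
    Visit H.
  Visit J.
Visit U.
Full post-order sequence: Z, S, L, T, F, W, E, P, X, H, J, U.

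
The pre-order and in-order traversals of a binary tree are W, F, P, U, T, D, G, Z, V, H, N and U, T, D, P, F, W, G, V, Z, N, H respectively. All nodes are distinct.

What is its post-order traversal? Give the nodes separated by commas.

The first element of pre-order is the root; it splits in-order into left and right subtrees.
Root W: left subtree has 5 nodes {U, T, D, P, F}, right has 5 {G, V, Z, N, H}.
  Root F: left subtree has 4 nodes {U, T, D, P}, right has 0 { }.
    Root P: left subtree has 3 nodes {U, T, D}, right has 0 { }.
      Root U: left subtree has 0 nodes { }, right has 2 {T, D}.
        Root T: left subtree has 0 nodes { }, right has 1 {D}.
  Root G: left subtree has 0 nodes { }, right has 4 {V, Z, N, H}.
    Root Z: left subtree has 1 node {V}, right has 2 {N, H}.
      Root H: left subtree has 1 node {N}, right has 0 { }.

D, T, U, P, F, V, N, H, Z, G, W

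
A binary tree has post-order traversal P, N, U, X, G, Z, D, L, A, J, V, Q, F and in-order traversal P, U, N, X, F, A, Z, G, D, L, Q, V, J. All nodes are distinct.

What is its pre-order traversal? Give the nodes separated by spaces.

The last element of post-order is the root; it splits in-order into left and right subtrees.
Root F: left subtree has 4 nodes {P, U, N, X}, right has 8 {A, Z, G, D, L, Q, V, J}.
  Root X: left subtree has 3 nodes {P, U, N}, right has 0 { }.
    Root U: left subtree has 1 node {P}, right has 1 {N}.
  Root Q: left subtree has 5 nodes {A, Z, G, D, L}, right has 2 {V, J}.
    Root A: left subtree has 0 nodes { }, right has 4 {Z, G, D, L}.
      Root L: left subtree has 3 nodes {Z, G, D}, right has 0 { }.
        Root D: left subtree has 2 nodes {Z, G}, right has 0 { }.
          Root Z: left subtree has 0 nodes { }, right has 1 {G}.
    Root V: left subtree has 0 nodes { }, right has 1 {J}.

F X U P N Q A L D Z G V J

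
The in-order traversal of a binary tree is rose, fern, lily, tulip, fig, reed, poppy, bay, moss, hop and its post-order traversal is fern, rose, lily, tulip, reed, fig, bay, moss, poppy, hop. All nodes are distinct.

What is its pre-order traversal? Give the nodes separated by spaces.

The last element of post-order is the root; it splits in-order into left and right subtrees.
Root hop: left subtree has 9 nodes {rose, fern, lily, tulip, fig, reed, poppy, bay, moss}, right has 0 { }.
  Root poppy: left subtree has 6 nodes {rose, fern, lily, tulip, fig, reed}, right has 2 {bay, moss}.
    Root fig: left subtree has 4 nodes {rose, fern, lily, tulip}, right has 1 {reed}.
      Root tulip: left subtree has 3 nodes {rose, fern, lily}, right has 0 { }.
        Root lily: left subtree has 2 nodes {rose, fern}, right has 0 { }.
          Root rose: left subtree has 0 nodes { }, right has 1 {fern}.
    Root moss: left subtree has 1 node {bay}, right has 0 { }.

hop poppy fig tulip lily rose fern reed moss bay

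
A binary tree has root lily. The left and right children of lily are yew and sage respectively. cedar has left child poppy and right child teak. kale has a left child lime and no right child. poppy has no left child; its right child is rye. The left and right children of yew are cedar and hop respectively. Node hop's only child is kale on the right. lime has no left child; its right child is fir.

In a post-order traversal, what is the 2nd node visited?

Post-order visits the left subtree, then the right subtree, then the node.
At lily: go left to yew.
  At yew: go left to cedar.
    At cedar: go left to poppy.
      At poppy: no left child.
      At poppy: go right to rye.
        rye is a leaf — visit rye.
      Visit poppy.
    At cedar: go right to teak.
      teak is a leaf — visit teak.
    Visit cedar.
  At yew: go right to hop.
    At hop: no left child.
    At hop: go right to kale.
      At kale: go left to lime.
        At lime: no left child.
        At lime: go right to fir.
          fir is a leaf — visit fir.
        Visit lime.
      At kale: no right child.
      Visit kale.
    Visit hop.
  Visit yew.
At lily: go right to sage.
  sage is a leaf — visit sage.
Visit lily.
Full post-order sequence: rye, poppy, teak, cedar, fir, lime, kale, hop, yew, sage, lily.

poppy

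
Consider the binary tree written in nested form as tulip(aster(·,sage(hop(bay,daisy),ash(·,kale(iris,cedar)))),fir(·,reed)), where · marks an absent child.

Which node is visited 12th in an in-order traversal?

In-order visits the left subtree, then the node, then the right subtree.
At tulip: go left to aster.
  At aster: no left child.
  Visit aster.
  At aster: go right to sage.
    At sage: go left to hop.
      At hop: go left to bay.
        bay is a leaf — visit bay.
      Visit hop.
      At hop: go right to daisy.
        daisy is a leaf — visit daisy.
    Visit sage.
    At sage: go right to ash.
      At ash: no left child.
      Visit ash.
      At ash: go right to kale.
        At kale: go left to iris.
          iris is a leaf — visit iris.
        Visit kale.
        At kale: go right to cedar.
          cedar is a leaf — visit cedar.
Visit tulip.
At tulip: go right to fir.
  At fir: no left child.
  Visit fir.
  At fir: go right to reed.
    reed is a leaf — visit reed.
Full in-order sequence: aster, bay, hop, daisy, sage, ash, iris, kale, cedar, tulip, fir, reed.

reed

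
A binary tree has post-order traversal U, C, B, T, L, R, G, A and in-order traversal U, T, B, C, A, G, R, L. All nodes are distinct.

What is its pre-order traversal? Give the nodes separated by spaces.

The last element of post-order is the root; it splits in-order into left and right subtrees.
Root A: left subtree has 4 nodes {U, T, B, C}, right has 3 {G, R, L}.
  Root T: left subtree has 1 node {U}, right has 2 {B, C}.
    Root B: left subtree has 0 nodes { }, right has 1 {C}.
  Root G: left subtree has 0 nodes { }, right has 2 {R, L}.
    Root R: left subtree has 0 nodes { }, right has 1 {L}.

A T U B C G R L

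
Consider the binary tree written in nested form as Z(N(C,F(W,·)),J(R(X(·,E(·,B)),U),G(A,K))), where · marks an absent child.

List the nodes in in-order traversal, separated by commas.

C, N, W, F, Z, X, E, B, R, U, J, A, G, K

In-order visits the left subtree, then the node, then the right subtree.
At Z: go left to N.
  At N: go left to C.
    C is a leaf — visit C.
  Visit N.
  At N: go right to F.
    At F: go left to W.
      W is a leaf — visit W.
    Visit F.
    At F: no right child.
Visit Z.
At Z: go right to J.
  At J: go left to R.
    At R: go left to X.
      At X: no left child.
      Visit X.
      At X: go right to E.
        At E: no left child.
        Visit E.
        At E: go right to B.
          B is a leaf — visit B.
    Visit R.
    At R: go right to U.
      U is a leaf — visit U.
  Visit J.
  At J: go right to G.
    At G: go left to A.
      A is a leaf — visit A.
    Visit G.
    At G: go right to K.
      K is a leaf — visit K.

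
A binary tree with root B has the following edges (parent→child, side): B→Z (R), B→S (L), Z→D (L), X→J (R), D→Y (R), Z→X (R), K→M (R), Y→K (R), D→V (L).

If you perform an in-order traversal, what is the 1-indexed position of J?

10

In-order visits the left subtree, then the node, then the right subtree.
At B: go left to S.
  S is a leaf — visit S.
Visit B.
At B: go right to Z.
  At Z: go left to D.
    At D: go left to V.
      V is a leaf — visit V.
    Visit D.
    At D: go right to Y.
      At Y: no left child.
      Visit Y.
      At Y: go right to K.
        At K: no left child.
        Visit K.
        At K: go right to M.
          M is a leaf — visit M.
  Visit Z.
  At Z: go right to X.
    At X: no left child.
    Visit X.
    At X: go right to J.
      J is a leaf — visit J.
Full in-order sequence: S, B, V, D, Y, K, M, Z, X, J.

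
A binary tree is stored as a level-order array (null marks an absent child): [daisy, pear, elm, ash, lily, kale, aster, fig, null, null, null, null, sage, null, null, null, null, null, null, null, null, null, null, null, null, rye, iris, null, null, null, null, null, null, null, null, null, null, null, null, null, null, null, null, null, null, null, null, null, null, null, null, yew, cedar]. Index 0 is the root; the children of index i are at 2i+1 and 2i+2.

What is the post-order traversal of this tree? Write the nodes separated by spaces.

fig ash lily pear yew cedar rye iris sage kale aster elm daisy

Post-order visits the left subtree, then the right subtree, then the node.
At daisy: go left to pear.
  At pear: go left to ash.
    At ash: go left to fig.
      fig is a leaf — visit fig.
    At ash: no right child.
    Visit ash.
  At pear: go right to lily.
    lily is a leaf — visit lily.
  Visit pear.
At daisy: go right to elm.
  At elm: go left to kale.
    At kale: no left child.
    At kale: go right to sage.
      At sage: go left to rye.
        At rye: go left to yew.
          yew is a leaf — visit yew.
        At rye: go right to cedar.
          cedar is a leaf — visit cedar.
        Visit rye.
      At sage: go right to iris.
        iris is a leaf — visit iris.
      Visit sage.
    Visit kale.
  At elm: go right to aster.
    aster is a leaf — visit aster.
  Visit elm.
Visit daisy.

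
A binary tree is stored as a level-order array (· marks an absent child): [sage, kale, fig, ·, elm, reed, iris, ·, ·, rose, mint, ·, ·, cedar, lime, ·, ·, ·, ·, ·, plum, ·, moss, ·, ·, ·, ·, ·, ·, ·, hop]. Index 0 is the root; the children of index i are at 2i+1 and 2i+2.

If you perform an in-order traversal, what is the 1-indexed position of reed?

In-order visits the left subtree, then the node, then the right subtree.
At sage: go left to kale.
  At kale: no left child.
  Visit kale.
  At kale: go right to elm.
    At elm: go left to rose.
      At rose: no left child.
      Visit rose.
      At rose: go right to plum.
        plum is a leaf — visit plum.
    Visit elm.
    At elm: go right to mint.
      At mint: no left child.
      Visit mint.
      At mint: go right to moss.
        moss is a leaf — visit moss.
Visit sage.
At sage: go right to fig.
  At fig: go left to reed.
    reed is a leaf — visit reed.
  Visit fig.
  At fig: go right to iris.
    At iris: go left to cedar.
      cedar is a leaf — visit cedar.
    Visit iris.
    At iris: go right to lime.
      At lime: no left child.
      Visit lime.
      At lime: go right to hop.
        hop is a leaf — visit hop.
Full in-order sequence: kale, rose, plum, elm, mint, moss, sage, reed, fig, cedar, iris, lime, hop.

8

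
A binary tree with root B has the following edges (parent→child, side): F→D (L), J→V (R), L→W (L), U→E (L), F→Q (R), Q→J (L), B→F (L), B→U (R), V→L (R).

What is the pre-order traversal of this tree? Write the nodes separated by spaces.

B F D Q J V L W U E

Pre-order visits the node, then its left subtree, then its right subtree.
Visit B.
At B: go left to F.
  Visit F.
  At F: go left to D.
    D is a leaf — visit D.
  At F: go right to Q.
    Visit Q.
    At Q: go left to J.
      Visit J.
      At J: no left child.
      At J: go right to V.
        Visit V.
        At V: no left child.
        At V: go right to L.
          Visit L.
          At L: go left to W.
            W is a leaf — visit W.
          At L: no right child.
    At Q: no right child.
At B: go right to U.
  Visit U.
  At U: go left to E.
    E is a leaf — visit E.
  At U: no right child.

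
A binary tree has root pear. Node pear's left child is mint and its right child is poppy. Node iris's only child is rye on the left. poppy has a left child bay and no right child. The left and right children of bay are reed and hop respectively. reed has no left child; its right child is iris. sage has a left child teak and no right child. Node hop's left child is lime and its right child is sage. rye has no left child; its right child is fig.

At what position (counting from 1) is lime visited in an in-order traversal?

8

In-order visits the left subtree, then the node, then the right subtree.
At pear: go left to mint.
  mint is a leaf — visit mint.
Visit pear.
At pear: go right to poppy.
  At poppy: go left to bay.
    At bay: go left to reed.
      At reed: no left child.
      Visit reed.
      At reed: go right to iris.
        At iris: go left to rye.
          At rye: no left child.
          Visit rye.
          At rye: go right to fig.
            fig is a leaf — visit fig.
        Visit iris.
        At iris: no right child.
    Visit bay.
    At bay: go right to hop.
      At hop: go left to lime.
        lime is a leaf — visit lime.
      Visit hop.
      At hop: go right to sage.
        At sage: go left to teak.
          teak is a leaf — visit teak.
        Visit sage.
        At sage: no right child.
  Visit poppy.
  At poppy: no right child.
Full in-order sequence: mint, pear, reed, rye, fig, iris, bay, lime, hop, teak, sage, poppy.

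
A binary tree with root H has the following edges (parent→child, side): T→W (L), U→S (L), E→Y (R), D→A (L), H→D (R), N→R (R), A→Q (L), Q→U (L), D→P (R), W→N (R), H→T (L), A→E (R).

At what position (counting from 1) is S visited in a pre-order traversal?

Pre-order visits the node, then its left subtree, then its right subtree.
Visit H.
At H: go left to T.
  Visit T.
  At T: go left to W.
    Visit W.
    At W: no left child.
    At W: go right to N.
      Visit N.
      At N: no left child.
      At N: go right to R.
        R is a leaf — visit R.
  At T: no right child.
At H: go right to D.
  Visit D.
  At D: go left to A.
    Visit A.
    At A: go left to Q.
      Visit Q.
      At Q: go left to U.
        Visit U.
        At U: go left to S.
          S is a leaf — visit S.
        At U: no right child.
      At Q: no right child.
    At A: go right to E.
      Visit E.
      At E: no left child.
      At E: go right to Y.
        Y is a leaf — visit Y.
  At D: go right to P.
    P is a leaf — visit P.
Full pre-order sequence: H, T, W, N, R, D, A, Q, U, S, E, Y, P.

10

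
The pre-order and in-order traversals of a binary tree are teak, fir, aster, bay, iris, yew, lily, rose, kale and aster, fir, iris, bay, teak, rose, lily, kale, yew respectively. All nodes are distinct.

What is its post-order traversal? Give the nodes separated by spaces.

The first element of pre-order is the root; it splits in-order into left and right subtrees.
Root teak: left subtree has 4 nodes {aster, fir, iris, bay}, right has 4 {rose, lily, kale, yew}.
  Root fir: left subtree has 1 node {aster}, right has 2 {iris, bay}.
    Root bay: left subtree has 1 node {iris}, right has 0 { }.
  Root yew: left subtree has 3 nodes {rose, lily, kale}, right has 0 { }.
    Root lily: left subtree has 1 node {rose}, right has 1 {kale}.

aster iris bay fir rose kale lily yew teak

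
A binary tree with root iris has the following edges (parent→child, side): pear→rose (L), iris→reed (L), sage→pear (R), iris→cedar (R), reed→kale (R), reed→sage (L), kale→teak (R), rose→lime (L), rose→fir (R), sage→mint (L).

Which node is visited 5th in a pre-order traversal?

pear

Pre-order visits the node, then its left subtree, then its right subtree.
Visit iris.
At iris: go left to reed.
  Visit reed.
  At reed: go left to sage.
    Visit sage.
    At sage: go left to mint.
      mint is a leaf — visit mint.
    At sage: go right to pear.
      Visit pear.
      At pear: go left to rose.
        Visit rose.
        At rose: go left to lime.
          lime is a leaf — visit lime.
        At rose: go right to fir.
          fir is a leaf — visit fir.
      At pear: no right child.
  At reed: go right to kale.
    Visit kale.
    At kale: no left child.
    At kale: go right to teak.
      teak is a leaf — visit teak.
At iris: go right to cedar.
  cedar is a leaf — visit cedar.
Full pre-order sequence: iris, reed, sage, mint, pear, rose, lime, fir, kale, teak, cedar.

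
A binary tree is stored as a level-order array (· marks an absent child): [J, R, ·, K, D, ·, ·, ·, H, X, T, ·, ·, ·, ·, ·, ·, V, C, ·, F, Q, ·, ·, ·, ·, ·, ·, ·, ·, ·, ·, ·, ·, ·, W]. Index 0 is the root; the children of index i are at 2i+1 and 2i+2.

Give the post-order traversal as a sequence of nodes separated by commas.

W, V, C, H, K, F, X, Q, T, D, R, J

Post-order visits the left subtree, then the right subtree, then the node.
At J: go left to R.
  At R: go left to K.
    At K: no left child.
    At K: go right to H.
      At H: go left to V.
        At V: go left to W.
          W is a leaf — visit W.
        At V: no right child.
        Visit V.
      At H: go right to C.
        C is a leaf — visit C.
      Visit H.
    Visit K.
  At R: go right to D.
    At D: go left to X.
      At X: no left child.
      At X: go right to F.
        F is a leaf — visit F.
      Visit X.
    At D: go right to T.
      At T: go left to Q.
        Q is a leaf — visit Q.
      At T: no right child.
      Visit T.
    Visit D.
  Visit R.
At J: no right child.
Visit J.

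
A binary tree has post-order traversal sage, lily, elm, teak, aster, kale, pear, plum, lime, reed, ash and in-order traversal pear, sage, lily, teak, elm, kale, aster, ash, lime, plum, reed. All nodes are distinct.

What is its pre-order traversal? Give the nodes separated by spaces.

ash pear kale teak lily sage elm aster reed lime plum

The last element of post-order is the root; it splits in-order into left and right subtrees.
Root ash: left subtree has 7 nodes {pear, sage, lily, teak, elm, kale, aster}, right has 3 {lime, plum, reed}.
  Root pear: left subtree has 0 nodes { }, right has 6 {sage, lily, teak, elm, kale, aster}.
    Root kale: left subtree has 4 nodes {sage, lily, teak, elm}, right has 1 {aster}.
      Root teak: left subtree has 2 nodes {sage, lily}, right has 1 {elm}.
        Root lily: left subtree has 1 node {sage}, right has 0 { }.
  Root reed: left subtree has 2 nodes {lime, plum}, right has 0 { }.
    Root lime: left subtree has 0 nodes { }, right has 1 {plum}.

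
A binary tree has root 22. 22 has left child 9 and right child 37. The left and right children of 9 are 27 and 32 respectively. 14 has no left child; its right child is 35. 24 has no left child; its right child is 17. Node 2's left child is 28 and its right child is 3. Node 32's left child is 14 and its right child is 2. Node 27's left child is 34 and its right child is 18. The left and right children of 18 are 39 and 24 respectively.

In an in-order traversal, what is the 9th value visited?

In-order visits the left subtree, then the node, then the right subtree.
At 22: go left to 9.
  At 9: go left to 27.
    At 27: go left to 34.
      34 is a leaf — visit 34.
    Visit 27.
    At 27: go right to 18.
      At 18: go left to 39.
        39 is a leaf — visit 39.
      Visit 18.
      At 18: go right to 24.
        At 24: no left child.
        Visit 24.
        At 24: go right to 17.
          17 is a leaf — visit 17.
  Visit 9.
  At 9: go right to 32.
    At 32: go left to 14.
      At 14: no left child.
      Visit 14.
      At 14: go right to 35.
        35 is a leaf — visit 35.
    Visit 32.
    At 32: go right to 2.
      At 2: go left to 28.
        28 is a leaf — visit 28.
      Visit 2.
      At 2: go right to 3.
        3 is a leaf — visit 3.
Visit 22.
At 22: go right to 37.
  37 is a leaf — visit 37.
Full in-order sequence: 34, 27, 39, 18, 24, 17, 9, 14, 35, 32, 28, 2, 3, 22, 37.

35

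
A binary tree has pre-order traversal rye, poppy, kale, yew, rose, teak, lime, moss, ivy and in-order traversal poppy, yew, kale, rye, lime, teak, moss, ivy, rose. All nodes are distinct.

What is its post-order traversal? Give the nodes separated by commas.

The first element of pre-order is the root; it splits in-order into left and right subtrees.
Root rye: left subtree has 3 nodes {poppy, yew, kale}, right has 5 {lime, teak, moss, ivy, rose}.
  Root poppy: left subtree has 0 nodes { }, right has 2 {yew, kale}.
    Root kale: left subtree has 1 node {yew}, right has 0 { }.
  Root rose: left subtree has 4 nodes {lime, teak, moss, ivy}, right has 0 { }.
    Root teak: left subtree has 1 node {lime}, right has 2 {moss, ivy}.
      Root moss: left subtree has 0 nodes { }, right has 1 {ivy}.

yew, kale, poppy, lime, ivy, moss, teak, rose, rye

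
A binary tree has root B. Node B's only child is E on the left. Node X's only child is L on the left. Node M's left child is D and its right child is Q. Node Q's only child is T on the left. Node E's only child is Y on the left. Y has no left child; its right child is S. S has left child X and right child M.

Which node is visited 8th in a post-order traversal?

Post-order visits the left subtree, then the right subtree, then the node.
At B: go left to E.
  At E: go left to Y.
    At Y: no left child.
    At Y: go right to S.
      At S: go left to X.
        At X: go left to L.
          L is a leaf — visit L.
        At X: no right child.
        Visit X.
      At S: go right to M.
        At M: go left to D.
          D is a leaf — visit D.
        At M: go right to Q.
          At Q: go left to T.
            T is a leaf — visit T.
          At Q: no right child.
          Visit Q.
        Visit M.
      Visit S.
    Visit Y.
  At E: no right child.
  Visit E.
At B: no right child.
Visit B.
Full post-order sequence: L, X, D, T, Q, M, S, Y, E, B.

Y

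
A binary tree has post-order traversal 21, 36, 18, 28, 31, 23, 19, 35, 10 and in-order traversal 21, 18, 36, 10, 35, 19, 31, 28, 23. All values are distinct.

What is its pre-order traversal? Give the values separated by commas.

10, 18, 21, 36, 35, 19, 23, 31, 28

The last element of post-order is the root; it splits in-order into left and right subtrees.
Root 10: left subtree has 3 nodes {21, 18, 36}, right has 5 {35, 19, 31, 28, 23}.
  Root 18: left subtree has 1 node {21}, right has 1 {36}.
  Root 35: left subtree has 0 nodes { }, right has 4 {19, 31, 28, 23}.
    Root 19: left subtree has 0 nodes { }, right has 3 {31, 28, 23}.
      Root 23: left subtree has 2 nodes {31, 28}, right has 0 { }.
        Root 31: left subtree has 0 nodes { }, right has 1 {28}.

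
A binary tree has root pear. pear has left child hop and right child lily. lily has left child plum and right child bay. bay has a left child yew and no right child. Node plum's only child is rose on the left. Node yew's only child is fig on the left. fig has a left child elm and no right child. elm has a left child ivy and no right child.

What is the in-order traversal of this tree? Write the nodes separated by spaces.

In-order visits the left subtree, then the node, then the right subtree.
At pear: go left to hop.
  hop is a leaf — visit hop.
Visit pear.
At pear: go right to lily.
  At lily: go left to plum.
    At plum: go left to rose.
      rose is a leaf — visit rose.
    Visit plum.
    At plum: no right child.
  Visit lily.
  At lily: go right to bay.
    At bay: go left to yew.
      At yew: go left to fig.
        At fig: go left to elm.
          At elm: go left to ivy.
            ivy is a leaf — visit ivy.
          Visit elm.
          At elm: no right child.
        Visit fig.
        At fig: no right child.
      Visit yew.
      At yew: no right child.
    Visit bay.
    At bay: no right child.

hop pear rose plum lily ivy elm fig yew bay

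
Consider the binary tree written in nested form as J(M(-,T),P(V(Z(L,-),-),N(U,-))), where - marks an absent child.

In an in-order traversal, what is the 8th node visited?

In-order visits the left subtree, then the node, then the right subtree.
At J: go left to M.
  At M: no left child.
  Visit M.
  At M: go right to T.
    T is a leaf — visit T.
Visit J.
At J: go right to P.
  At P: go left to V.
    At V: go left to Z.
      At Z: go left to L.
        L is a leaf — visit L.
      Visit Z.
      At Z: no right child.
    Visit V.
    At V: no right child.
  Visit P.
  At P: go right to N.
    At N: go left to U.
      U is a leaf — visit U.
    Visit N.
    At N: no right child.
Full in-order sequence: M, T, J, L, Z, V, P, U, N.

U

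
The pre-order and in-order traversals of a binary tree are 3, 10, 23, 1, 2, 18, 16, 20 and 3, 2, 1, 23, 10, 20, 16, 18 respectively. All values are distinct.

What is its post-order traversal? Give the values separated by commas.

The first element of pre-order is the root; it splits in-order into left and right subtrees.
Root 3: left subtree has 0 nodes { }, right has 7 {2, 1, 23, 10, 20, 16, 18}.
  Root 10: left subtree has 3 nodes {2, 1, 23}, right has 3 {20, 16, 18}.
    Root 23: left subtree has 2 nodes {2, 1}, right has 0 { }.
      Root 1: left subtree has 1 node {2}, right has 0 { }.
    Root 18: left subtree has 2 nodes {20, 16}, right has 0 { }.
      Root 16: left subtree has 1 node {20}, right has 0 { }.

2, 1, 23, 20, 16, 18, 10, 3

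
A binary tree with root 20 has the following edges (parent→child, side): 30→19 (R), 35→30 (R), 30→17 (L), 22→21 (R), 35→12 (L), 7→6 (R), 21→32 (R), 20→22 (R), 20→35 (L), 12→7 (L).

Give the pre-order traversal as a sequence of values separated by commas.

Pre-order visits the node, then its left subtree, then its right subtree.
Visit 20.
At 20: go left to 35.
  Visit 35.
  At 35: go left to 12.
    Visit 12.
    At 12: go left to 7.
      Visit 7.
      At 7: no left child.
      At 7: go right to 6.
        6 is a leaf — visit 6.
    At 12: no right child.
  At 35: go right to 30.
    Visit 30.
    At 30: go left to 17.
      17 is a leaf — visit 17.
    At 30: go right to 19.
      19 is a leaf — visit 19.
At 20: go right to 22.
  Visit 22.
  At 22: no left child.
  At 22: go right to 21.
    Visit 21.
    At 21: no left child.
    At 21: go right to 32.
      32 is a leaf — visit 32.

20, 35, 12, 7, 6, 30, 17, 19, 22, 21, 32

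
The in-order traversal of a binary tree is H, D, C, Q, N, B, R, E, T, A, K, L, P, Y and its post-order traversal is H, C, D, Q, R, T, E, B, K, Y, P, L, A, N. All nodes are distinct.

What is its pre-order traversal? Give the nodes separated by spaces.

N Q D H C A B E R T L K P Y

The last element of post-order is the root; it splits in-order into left and right subtrees.
Root N: left subtree has 4 nodes {H, D, C, Q}, right has 9 {B, R, E, T, A, K, L, P, Y}.
  Root Q: left subtree has 3 nodes {H, D, C}, right has 0 { }.
    Root D: left subtree has 1 node {H}, right has 1 {C}.
  Root A: left subtree has 4 nodes {B, R, E, T}, right has 4 {K, L, P, Y}.
    Root B: left subtree has 0 nodes { }, right has 3 {R, E, T}.
      Root E: left subtree has 1 node {R}, right has 1 {T}.
    Root L: left subtree has 1 node {K}, right has 2 {P, Y}.
      Root P: left subtree has 0 nodes { }, right has 1 {Y}.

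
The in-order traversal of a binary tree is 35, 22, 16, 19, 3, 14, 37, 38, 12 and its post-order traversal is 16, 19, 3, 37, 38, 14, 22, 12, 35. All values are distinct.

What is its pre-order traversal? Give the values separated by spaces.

35 12 22 14 3 19 16 38 37

The last element of post-order is the root; it splits in-order into left and right subtrees.
Root 35: left subtree has 0 nodes { }, right has 8 {22, 16, 19, 3, 14, 37, 38, 12}.
  Root 12: left subtree has 7 nodes {22, 16, 19, 3, 14, 37, 38}, right has 0 { }.
    Root 22: left subtree has 0 nodes { }, right has 6 {16, 19, 3, 14, 37, 38}.
      Root 14: left subtree has 3 nodes {16, 19, 3}, right has 2 {37, 38}.
        Root 3: left subtree has 2 nodes {16, 19}, right has 0 { }.
          Root 19: left subtree has 1 node {16}, right has 0 { }.
        Root 38: left subtree has 1 node {37}, right has 0 { }.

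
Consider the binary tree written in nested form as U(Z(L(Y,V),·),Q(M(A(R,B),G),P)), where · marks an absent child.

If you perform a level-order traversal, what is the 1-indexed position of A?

Level-order visits nodes level by level from the root, left to right within each level.
Level 0: U
Level 1: Z, Q
Level 2: L, M, P
Level 3: Y, V, A, G
Level 4: R, B
Full level-order sequence: U, Z, Q, L, M, P, Y, V, A, G, R, B.

9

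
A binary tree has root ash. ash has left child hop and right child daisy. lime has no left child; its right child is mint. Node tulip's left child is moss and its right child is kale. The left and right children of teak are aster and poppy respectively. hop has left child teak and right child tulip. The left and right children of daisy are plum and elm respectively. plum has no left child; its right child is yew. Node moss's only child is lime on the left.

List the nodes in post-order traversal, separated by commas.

aster, poppy, teak, mint, lime, moss, kale, tulip, hop, yew, plum, elm, daisy, ash

Post-order visits the left subtree, then the right subtree, then the node.
At ash: go left to hop.
  At hop: go left to teak.
    At teak: go left to aster.
      aster is a leaf — visit aster.
    At teak: go right to poppy.
      poppy is a leaf — visit poppy.
    Visit teak.
  At hop: go right to tulip.
    At tulip: go left to moss.
      At moss: go left to lime.
        At lime: no left child.
        At lime: go right to mint.
          mint is a leaf — visit mint.
        Visit lime.
      At moss: no right child.
      Visit moss.
    At tulip: go right to kale.
      kale is a leaf — visit kale.
    Visit tulip.
  Visit hop.
At ash: go right to daisy.
  At daisy: go left to plum.
    At plum: no left child.
    At plum: go right to yew.
      yew is a leaf — visit yew.
    Visit plum.
  At daisy: go right to elm.
    elm is a leaf — visit elm.
  Visit daisy.
Visit ash.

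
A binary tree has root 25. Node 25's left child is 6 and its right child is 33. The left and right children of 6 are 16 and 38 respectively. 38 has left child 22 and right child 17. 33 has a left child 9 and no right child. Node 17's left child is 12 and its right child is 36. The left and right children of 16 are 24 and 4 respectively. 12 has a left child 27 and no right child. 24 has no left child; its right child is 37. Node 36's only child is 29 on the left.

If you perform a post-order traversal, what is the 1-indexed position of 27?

6

Post-order visits the left subtree, then the right subtree, then the node.
At 25: go left to 6.
  At 6: go left to 16.
    At 16: go left to 24.
      At 24: no left child.
      At 24: go right to 37.
        37 is a leaf — visit 37.
      Visit 24.
    At 16: go right to 4.
      4 is a leaf — visit 4.
    Visit 16.
  At 6: go right to 38.
    At 38: go left to 22.
      22 is a leaf — visit 22.
    At 38: go right to 17.
      At 17: go left to 12.
        At 12: go left to 27.
          27 is a leaf — visit 27.
        At 12: no right child.
        Visit 12.
      At 17: go right to 36.
        At 36: go left to 29.
          29 is a leaf — visit 29.
        At 36: no right child.
        Visit 36.
      Visit 17.
    Visit 38.
  Visit 6.
At 25: go right to 33.
  At 33: go left to 9.
    9 is a leaf — visit 9.
  At 33: no right child.
  Visit 33.
Visit 25.
Full post-order sequence: 37, 24, 4, 16, 22, 27, 12, 29, 36, 17, 38, 6, 9, 33, 25.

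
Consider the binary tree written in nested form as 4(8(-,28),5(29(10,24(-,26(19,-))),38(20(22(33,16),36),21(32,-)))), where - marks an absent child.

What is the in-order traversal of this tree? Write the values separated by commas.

In-order visits the left subtree, then the node, then the right subtree.
At 4: go left to 8.
  At 8: no left child.
  Visit 8.
  At 8: go right to 28.
    28 is a leaf — visit 28.
Visit 4.
At 4: go right to 5.
  At 5: go left to 29.
    At 29: go left to 10.
      10 is a leaf — visit 10.
    Visit 29.
    At 29: go right to 24.
      At 24: no left child.
      Visit 24.
      At 24: go right to 26.
        At 26: go left to 19.
          19 is a leaf — visit 19.
        Visit 26.
        At 26: no right child.
  Visit 5.
  At 5: go right to 38.
    At 38: go left to 20.
      At 20: go left to 22.
        At 22: go left to 33.
          33 is a leaf — visit 33.
        Visit 22.
        At 22: go right to 16.
          16 is a leaf — visit 16.
      Visit 20.
      At 20: go right to 36.
        36 is a leaf — visit 36.
    Visit 38.
    At 38: go right to 21.
      At 21: go left to 32.
        32 is a leaf — visit 32.
      Visit 21.
      At 21: no right child.

8, 28, 4, 10, 29, 24, 19, 26, 5, 33, 22, 16, 20, 36, 38, 32, 21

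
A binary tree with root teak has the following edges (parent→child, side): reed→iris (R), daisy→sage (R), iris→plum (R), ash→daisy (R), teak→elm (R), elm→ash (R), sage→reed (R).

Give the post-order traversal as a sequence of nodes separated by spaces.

plum iris reed sage daisy ash elm teak

Post-order visits the left subtree, then the right subtree, then the node.
At teak: no left child.
At teak: go right to elm.
  At elm: no left child.
  At elm: go right to ash.
    At ash: no left child.
    At ash: go right to daisy.
      At daisy: no left child.
      At daisy: go right to sage.
        At sage: no left child.
        At sage: go right to reed.
          At reed: no left child.
          At reed: go right to iris.
            At iris: no left child.
            At iris: go right to plum.
              plum is a leaf — visit plum.
            Visit iris.
          Visit reed.
        Visit sage.
      Visit daisy.
    Visit ash.
  Visit elm.
Visit teak.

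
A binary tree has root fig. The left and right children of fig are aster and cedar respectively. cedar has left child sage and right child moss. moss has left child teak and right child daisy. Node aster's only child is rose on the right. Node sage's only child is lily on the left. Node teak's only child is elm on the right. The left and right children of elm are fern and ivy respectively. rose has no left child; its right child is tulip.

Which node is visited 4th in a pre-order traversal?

tulip

Pre-order visits the node, then its left subtree, then its right subtree.
Visit fig.
At fig: go left to aster.
  Visit aster.
  At aster: no left child.
  At aster: go right to rose.
    Visit rose.
    At rose: no left child.
    At rose: go right to tulip.
      tulip is a leaf — visit tulip.
At fig: go right to cedar.
  Visit cedar.
  At cedar: go left to sage.
    Visit sage.
    At sage: go left to lily.
      lily is a leaf — visit lily.
    At sage: no right child.
  At cedar: go right to moss.
    Visit moss.
    At moss: go left to teak.
      Visit teak.
      At teak: no left child.
      At teak: go right to elm.
        Visit elm.
        At elm: go left to fern.
          fern is a leaf — visit fern.
        At elm: go right to ivy.
          ivy is a leaf — visit ivy.
    At moss: go right to daisy.
      daisy is a leaf — visit daisy.
Full pre-order sequence: fig, aster, rose, tulip, cedar, sage, lily, moss, teak, elm, fern, ivy, daisy.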